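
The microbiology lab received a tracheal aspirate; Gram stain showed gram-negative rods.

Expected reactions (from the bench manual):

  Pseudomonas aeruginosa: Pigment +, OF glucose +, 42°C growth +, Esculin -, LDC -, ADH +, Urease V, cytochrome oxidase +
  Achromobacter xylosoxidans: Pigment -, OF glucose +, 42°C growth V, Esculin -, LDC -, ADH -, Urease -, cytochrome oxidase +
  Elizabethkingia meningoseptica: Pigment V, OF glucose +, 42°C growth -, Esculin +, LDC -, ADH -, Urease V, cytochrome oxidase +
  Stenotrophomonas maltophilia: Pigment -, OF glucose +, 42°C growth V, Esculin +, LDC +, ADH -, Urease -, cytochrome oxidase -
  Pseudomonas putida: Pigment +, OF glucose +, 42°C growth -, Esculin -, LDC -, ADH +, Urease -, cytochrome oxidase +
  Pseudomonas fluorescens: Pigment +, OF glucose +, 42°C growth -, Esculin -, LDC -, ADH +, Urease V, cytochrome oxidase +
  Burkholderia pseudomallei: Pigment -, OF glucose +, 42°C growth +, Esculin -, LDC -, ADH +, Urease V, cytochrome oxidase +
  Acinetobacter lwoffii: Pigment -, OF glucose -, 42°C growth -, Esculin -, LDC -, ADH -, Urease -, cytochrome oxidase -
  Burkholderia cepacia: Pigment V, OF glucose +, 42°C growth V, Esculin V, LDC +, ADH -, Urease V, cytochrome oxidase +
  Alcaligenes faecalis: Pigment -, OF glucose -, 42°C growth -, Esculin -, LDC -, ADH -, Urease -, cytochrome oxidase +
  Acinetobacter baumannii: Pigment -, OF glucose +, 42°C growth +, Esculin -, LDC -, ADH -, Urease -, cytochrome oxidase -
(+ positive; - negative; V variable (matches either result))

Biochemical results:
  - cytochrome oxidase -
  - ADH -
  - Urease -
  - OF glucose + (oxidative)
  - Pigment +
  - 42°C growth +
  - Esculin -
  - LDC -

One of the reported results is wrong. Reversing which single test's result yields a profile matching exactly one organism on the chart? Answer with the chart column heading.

Pigment

As reported, no row in the chart matches all 8 reactions.
Reversing cytochrome oxidase → still no organism matches.
Reversing ADH → still no organism matches.
Reversing OF glucose → still no organism matches.
Reversing Pigment (to -) → unique match: Acinetobacter baumannii.
Reversing Esculin → still no organism matches.
Reversing 42°C growth → still no organism matches.
Reversing LDC → still no organism matches.
Reversing Urease → still no organism matches.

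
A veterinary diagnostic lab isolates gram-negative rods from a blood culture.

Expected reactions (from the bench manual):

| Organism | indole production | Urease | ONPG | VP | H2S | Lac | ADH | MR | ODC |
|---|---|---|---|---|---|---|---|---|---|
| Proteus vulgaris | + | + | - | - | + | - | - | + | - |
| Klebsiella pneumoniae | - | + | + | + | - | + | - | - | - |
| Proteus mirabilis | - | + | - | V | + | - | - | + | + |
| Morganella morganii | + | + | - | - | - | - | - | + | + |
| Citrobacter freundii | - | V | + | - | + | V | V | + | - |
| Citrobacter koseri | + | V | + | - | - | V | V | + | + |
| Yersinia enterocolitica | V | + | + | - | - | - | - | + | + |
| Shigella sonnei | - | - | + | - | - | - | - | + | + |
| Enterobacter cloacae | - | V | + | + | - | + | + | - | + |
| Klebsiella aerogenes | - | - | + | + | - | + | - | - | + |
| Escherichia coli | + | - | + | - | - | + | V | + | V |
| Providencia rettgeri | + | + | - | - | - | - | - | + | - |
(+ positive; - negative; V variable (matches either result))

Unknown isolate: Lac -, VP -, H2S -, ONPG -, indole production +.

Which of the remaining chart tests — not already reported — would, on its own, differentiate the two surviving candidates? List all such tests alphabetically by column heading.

Lac -: excludes Klebsiella pneumoniae, Enterobacter cloacae, Klebsiella aerogenes, Escherichia coli — 8 left.
ONPG -: excludes Citrobacter freundii, Citrobacter koseri, Yersinia enterocolitica, Shigella sonnei — 4 left.
indole production +: excludes Proteus mirabilis — 3 left.
VP -: all 3 remaining candidates are consistent.
H2S -: excludes Proteus vulgaris — 2 left.
Two candidates remain: Morganella morganii and Providencia rettgeri.
  Urease: + vs + — same for both, does not separate.
  ADH: - vs - — same for both, does not separate.
  MR: + vs + — same for both, does not separate.
  ODC: Morganella morganii +, Providencia rettgeri - — discriminates.

ODC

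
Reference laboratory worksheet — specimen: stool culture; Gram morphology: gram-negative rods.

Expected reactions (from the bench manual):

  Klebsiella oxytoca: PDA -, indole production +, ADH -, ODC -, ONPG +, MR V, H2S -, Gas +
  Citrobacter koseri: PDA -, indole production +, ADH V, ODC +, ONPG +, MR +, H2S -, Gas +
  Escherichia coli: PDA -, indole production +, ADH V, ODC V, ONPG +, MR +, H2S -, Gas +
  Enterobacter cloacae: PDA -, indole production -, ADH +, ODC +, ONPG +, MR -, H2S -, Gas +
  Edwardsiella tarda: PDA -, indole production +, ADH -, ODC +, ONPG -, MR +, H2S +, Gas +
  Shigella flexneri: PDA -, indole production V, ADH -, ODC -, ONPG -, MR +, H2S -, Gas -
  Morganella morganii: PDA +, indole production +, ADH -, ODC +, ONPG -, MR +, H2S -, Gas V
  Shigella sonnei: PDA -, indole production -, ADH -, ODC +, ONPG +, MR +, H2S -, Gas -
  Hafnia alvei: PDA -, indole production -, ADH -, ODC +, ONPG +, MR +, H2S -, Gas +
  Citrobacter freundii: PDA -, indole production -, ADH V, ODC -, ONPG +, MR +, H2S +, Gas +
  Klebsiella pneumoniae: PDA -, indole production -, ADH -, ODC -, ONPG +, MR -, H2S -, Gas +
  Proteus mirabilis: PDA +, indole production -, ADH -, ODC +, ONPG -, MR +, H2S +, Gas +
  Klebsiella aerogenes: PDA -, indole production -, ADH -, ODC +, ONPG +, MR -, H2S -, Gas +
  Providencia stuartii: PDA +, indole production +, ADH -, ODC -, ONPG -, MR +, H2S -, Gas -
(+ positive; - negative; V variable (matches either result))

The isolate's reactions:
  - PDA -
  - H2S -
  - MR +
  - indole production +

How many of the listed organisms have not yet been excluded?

4

H2S -: excludes Edwardsiella tarda, Citrobacter freundii, Proteus mirabilis — 11 left.
MR +: excludes Enterobacter cloacae, Klebsiella pneumoniae, Klebsiella aerogenes — 8 left.
indole production +: excludes Shigella sonnei, Hafnia alvei — 6 left.
PDA -: excludes Morganella morganii, Providencia stuartii — 4 left.
Still consistent: Citrobacter koseri, Escherichia coli, Klebsiella oxytoca, Shigella flexneri.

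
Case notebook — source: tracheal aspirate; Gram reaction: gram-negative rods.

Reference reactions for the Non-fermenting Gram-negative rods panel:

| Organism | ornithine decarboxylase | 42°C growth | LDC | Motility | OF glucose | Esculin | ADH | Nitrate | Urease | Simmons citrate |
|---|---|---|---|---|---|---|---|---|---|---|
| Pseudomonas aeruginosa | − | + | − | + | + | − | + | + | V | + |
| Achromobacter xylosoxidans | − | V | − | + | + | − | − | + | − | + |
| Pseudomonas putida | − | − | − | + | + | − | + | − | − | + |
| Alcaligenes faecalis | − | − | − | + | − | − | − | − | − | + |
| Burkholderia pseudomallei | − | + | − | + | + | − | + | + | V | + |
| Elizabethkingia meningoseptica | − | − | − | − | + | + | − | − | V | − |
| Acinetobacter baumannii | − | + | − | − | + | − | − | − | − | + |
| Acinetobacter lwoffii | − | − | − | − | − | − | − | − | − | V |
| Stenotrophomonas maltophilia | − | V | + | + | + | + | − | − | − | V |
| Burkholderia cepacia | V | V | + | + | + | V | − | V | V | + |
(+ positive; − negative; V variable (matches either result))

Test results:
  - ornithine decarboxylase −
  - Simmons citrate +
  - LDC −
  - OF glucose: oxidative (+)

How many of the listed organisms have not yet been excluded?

Simmons citrate +: excludes Elizabethkingia meningoseptica — 9 left.
LDC −: excludes Stenotrophomonas maltophilia, Burkholderia cepacia — 7 left.
ornithine decarboxylase −: all 7 remaining candidates are consistent.
OF glucose +: excludes Alcaligenes faecalis, Acinetobacter lwoffii — 5 left.
Still consistent: Achromobacter xylosoxidans, Acinetobacter baumannii, Burkholderia pseudomallei, Pseudomonas aeruginosa, Pseudomonas putida.

5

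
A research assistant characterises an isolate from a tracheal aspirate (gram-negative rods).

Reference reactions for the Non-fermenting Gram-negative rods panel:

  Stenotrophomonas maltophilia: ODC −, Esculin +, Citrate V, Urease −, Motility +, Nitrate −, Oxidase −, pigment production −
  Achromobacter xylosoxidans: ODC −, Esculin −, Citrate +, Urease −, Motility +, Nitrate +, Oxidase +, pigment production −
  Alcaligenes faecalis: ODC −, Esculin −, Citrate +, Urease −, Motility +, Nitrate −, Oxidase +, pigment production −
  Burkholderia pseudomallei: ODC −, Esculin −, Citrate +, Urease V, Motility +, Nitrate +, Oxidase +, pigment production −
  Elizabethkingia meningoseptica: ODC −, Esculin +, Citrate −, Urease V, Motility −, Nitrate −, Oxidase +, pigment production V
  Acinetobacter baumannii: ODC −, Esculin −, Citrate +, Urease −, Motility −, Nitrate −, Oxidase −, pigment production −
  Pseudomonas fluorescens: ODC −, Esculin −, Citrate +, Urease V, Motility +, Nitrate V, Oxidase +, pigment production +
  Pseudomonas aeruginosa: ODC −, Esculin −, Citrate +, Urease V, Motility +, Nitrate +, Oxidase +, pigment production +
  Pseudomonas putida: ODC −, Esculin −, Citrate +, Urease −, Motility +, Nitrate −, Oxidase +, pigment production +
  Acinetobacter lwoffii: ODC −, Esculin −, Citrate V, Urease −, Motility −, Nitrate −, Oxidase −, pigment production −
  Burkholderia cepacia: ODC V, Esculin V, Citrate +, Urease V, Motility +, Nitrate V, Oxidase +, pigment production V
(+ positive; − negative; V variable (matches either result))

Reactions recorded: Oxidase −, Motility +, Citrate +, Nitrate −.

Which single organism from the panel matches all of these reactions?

Stenotrophomonas maltophilia

Motility +: excludes Elizabethkingia meningoseptica, Acinetobacter baumannii, Acinetobacter lwoffii — 8 left.
Citrate +: all 8 remaining candidates are consistent.
Nitrate −: excludes Achromobacter xylosoxidans, Burkholderia pseudomallei, Pseudomonas aeruginosa — 5 left.
Oxidase −: excludes Alcaligenes faecalis, Pseudomonas fluorescens, Pseudomonas putida, Burkholderia cepacia — 1 left.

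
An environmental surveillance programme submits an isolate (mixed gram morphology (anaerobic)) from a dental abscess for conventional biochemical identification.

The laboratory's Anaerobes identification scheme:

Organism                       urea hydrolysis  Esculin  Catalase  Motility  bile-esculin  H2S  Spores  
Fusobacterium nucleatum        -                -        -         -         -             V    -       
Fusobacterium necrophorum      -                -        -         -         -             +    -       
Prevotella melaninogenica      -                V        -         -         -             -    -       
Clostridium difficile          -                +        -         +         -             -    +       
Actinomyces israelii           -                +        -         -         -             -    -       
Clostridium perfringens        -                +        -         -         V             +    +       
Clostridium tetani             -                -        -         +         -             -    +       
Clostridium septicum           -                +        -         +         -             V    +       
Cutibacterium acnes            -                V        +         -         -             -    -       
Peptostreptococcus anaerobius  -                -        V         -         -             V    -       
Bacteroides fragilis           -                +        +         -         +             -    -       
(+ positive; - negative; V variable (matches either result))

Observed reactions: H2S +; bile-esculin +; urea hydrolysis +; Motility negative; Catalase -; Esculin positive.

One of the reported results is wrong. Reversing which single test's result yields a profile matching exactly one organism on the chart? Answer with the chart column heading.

urea hydrolysis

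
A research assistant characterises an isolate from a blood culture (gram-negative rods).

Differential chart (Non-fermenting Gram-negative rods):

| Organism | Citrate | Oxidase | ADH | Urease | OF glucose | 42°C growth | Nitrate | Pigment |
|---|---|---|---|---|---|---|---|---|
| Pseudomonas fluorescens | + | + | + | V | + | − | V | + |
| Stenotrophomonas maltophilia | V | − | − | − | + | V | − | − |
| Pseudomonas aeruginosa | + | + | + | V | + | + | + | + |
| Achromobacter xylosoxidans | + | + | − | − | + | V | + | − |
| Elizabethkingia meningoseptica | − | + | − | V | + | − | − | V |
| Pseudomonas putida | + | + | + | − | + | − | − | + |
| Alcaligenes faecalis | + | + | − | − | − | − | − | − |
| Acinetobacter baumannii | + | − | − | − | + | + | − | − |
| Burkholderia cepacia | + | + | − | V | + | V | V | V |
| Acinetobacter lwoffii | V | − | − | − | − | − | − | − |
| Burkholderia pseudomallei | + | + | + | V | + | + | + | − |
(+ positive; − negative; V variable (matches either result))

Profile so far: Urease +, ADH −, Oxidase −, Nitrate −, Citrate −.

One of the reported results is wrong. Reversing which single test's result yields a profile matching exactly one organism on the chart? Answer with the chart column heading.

As reported, no row in the chart matches all 5 reactions.
Reversing Oxidase (to +) → unique match: Elizabethkingia meningoseptica.
Reversing ADH → still no organism matches.
Reversing Nitrate → still no organism matches.
Reversing Urease → 2 organisms match (not unique).
Reversing Citrate → still no organism matches.

Oxidase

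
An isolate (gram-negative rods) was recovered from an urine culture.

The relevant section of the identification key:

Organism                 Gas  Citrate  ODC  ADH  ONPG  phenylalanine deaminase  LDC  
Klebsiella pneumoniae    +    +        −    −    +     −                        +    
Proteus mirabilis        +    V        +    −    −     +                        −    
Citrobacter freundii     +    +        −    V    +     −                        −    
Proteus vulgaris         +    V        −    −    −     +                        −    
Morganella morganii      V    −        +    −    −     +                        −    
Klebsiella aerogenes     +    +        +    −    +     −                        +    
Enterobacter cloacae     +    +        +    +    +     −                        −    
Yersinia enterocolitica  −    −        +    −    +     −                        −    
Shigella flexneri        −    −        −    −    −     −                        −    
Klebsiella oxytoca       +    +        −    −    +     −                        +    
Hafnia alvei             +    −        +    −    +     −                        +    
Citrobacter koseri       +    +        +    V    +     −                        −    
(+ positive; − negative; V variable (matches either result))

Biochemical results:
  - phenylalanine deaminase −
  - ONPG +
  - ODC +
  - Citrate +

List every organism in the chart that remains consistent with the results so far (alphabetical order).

Citrobacter koseri, Enterobacter cloacae, Klebsiella aerogenes

phenylalanine deaminase −: excludes Proteus mirabilis, Proteus vulgaris, Morganella morganii — 9 left.
ODC +: excludes Klebsiella pneumoniae, Citrobacter freundii, Shigella flexneri, Klebsiella oxytoca — 5 left.
ONPG +: all 5 remaining candidates are consistent.
Citrate +: excludes Yersinia enterocolitica, Hafnia alvei — 3 left.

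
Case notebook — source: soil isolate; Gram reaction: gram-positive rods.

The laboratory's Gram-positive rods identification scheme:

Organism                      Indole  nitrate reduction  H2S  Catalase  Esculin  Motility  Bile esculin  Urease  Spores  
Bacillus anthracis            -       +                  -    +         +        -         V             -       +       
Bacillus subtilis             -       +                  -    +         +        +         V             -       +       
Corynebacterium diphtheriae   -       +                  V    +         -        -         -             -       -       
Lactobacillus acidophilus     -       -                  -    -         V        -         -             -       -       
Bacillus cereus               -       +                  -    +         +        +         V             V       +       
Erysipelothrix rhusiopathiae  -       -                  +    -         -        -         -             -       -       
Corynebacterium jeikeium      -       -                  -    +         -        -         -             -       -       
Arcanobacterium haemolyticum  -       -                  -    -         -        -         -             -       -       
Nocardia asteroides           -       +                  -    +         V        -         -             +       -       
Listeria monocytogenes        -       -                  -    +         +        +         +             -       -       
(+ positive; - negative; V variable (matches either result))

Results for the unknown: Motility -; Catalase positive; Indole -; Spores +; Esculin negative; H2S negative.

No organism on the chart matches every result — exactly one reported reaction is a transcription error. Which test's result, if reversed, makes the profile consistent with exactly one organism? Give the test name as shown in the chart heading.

Esculin

As reported, no row in the chart matches all 6 reactions.
Reversing Catalase → still no organism matches.
Reversing H2S → still no organism matches.
Reversing Indole → still no organism matches.
Reversing Esculin (to +) → unique match: Bacillus anthracis.
Reversing Spores → 3 organisms match (not unique).
Reversing Motility → still no organism matches.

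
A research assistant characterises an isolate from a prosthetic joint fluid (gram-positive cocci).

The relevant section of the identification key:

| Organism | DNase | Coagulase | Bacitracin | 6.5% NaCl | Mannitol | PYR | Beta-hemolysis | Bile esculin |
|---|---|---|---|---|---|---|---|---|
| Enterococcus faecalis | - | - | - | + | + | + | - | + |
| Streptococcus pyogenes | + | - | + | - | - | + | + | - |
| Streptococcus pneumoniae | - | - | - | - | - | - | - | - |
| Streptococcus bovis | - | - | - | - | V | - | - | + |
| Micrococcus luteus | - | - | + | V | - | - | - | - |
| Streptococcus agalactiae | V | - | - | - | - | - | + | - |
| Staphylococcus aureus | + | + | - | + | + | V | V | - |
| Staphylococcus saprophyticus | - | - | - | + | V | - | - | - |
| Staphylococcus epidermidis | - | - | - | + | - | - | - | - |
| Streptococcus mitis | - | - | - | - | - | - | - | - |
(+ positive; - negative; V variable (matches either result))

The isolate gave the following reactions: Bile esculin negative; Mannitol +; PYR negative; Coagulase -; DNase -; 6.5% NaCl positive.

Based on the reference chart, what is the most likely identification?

Staphylococcus saprophyticus

DNase -: excludes Streptococcus pyogenes, Staphylococcus aureus — 8 left.
Bile esculin -: excludes Enterococcus faecalis, Streptococcus bovis — 6 left.
Mannitol +: excludes 5 organisms — 1 left.
PYR -: the one remaining candidate is consistent.
6.5% NaCl +: the one remaining candidate is consistent.
Coagulase -: the one remaining candidate is consistent.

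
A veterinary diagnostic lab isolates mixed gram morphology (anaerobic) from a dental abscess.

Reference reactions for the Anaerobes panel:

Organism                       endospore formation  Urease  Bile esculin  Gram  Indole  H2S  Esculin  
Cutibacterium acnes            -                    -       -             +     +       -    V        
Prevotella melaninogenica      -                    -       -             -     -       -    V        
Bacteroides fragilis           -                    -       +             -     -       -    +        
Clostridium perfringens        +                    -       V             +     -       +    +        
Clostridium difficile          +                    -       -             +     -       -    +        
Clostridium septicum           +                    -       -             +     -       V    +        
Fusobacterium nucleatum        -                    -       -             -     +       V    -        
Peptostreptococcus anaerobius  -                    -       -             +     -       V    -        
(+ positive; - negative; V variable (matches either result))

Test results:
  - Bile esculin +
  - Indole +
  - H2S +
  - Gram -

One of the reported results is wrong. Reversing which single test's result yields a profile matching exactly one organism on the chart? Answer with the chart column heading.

Bile esculin

As reported, no row in the chart matches all 4 reactions.
Reversing Bile esculin (to -) → unique match: Fusobacterium nucleatum.
Reversing Gram → still no organism matches.
Reversing Indole → still no organism matches.
Reversing H2S → still no organism matches.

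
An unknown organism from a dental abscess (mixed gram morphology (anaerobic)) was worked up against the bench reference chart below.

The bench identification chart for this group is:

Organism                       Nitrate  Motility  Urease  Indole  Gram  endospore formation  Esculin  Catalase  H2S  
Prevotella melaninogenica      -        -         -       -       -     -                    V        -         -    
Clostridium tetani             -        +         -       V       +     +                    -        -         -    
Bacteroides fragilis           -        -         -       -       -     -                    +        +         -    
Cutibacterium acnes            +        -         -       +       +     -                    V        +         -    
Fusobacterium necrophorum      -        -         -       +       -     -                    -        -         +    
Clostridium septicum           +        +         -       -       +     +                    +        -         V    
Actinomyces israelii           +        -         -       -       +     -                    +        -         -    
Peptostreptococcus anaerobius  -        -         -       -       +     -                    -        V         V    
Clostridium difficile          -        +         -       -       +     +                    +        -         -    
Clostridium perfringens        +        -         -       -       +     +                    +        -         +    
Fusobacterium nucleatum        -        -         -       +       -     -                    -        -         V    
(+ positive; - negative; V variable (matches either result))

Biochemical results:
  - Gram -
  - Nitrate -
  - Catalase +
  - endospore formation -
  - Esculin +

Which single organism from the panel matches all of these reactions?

Catalase +: excludes 8 organisms — 3 left.
Nitrate -: excludes Cutibacterium acnes — 2 left.
endospore formation -: all 2 remaining candidates are consistent.
Gram -: excludes Peptostreptococcus anaerobius — 1 left.
Esculin +: the one remaining candidate is consistent.

Bacteroides fragilis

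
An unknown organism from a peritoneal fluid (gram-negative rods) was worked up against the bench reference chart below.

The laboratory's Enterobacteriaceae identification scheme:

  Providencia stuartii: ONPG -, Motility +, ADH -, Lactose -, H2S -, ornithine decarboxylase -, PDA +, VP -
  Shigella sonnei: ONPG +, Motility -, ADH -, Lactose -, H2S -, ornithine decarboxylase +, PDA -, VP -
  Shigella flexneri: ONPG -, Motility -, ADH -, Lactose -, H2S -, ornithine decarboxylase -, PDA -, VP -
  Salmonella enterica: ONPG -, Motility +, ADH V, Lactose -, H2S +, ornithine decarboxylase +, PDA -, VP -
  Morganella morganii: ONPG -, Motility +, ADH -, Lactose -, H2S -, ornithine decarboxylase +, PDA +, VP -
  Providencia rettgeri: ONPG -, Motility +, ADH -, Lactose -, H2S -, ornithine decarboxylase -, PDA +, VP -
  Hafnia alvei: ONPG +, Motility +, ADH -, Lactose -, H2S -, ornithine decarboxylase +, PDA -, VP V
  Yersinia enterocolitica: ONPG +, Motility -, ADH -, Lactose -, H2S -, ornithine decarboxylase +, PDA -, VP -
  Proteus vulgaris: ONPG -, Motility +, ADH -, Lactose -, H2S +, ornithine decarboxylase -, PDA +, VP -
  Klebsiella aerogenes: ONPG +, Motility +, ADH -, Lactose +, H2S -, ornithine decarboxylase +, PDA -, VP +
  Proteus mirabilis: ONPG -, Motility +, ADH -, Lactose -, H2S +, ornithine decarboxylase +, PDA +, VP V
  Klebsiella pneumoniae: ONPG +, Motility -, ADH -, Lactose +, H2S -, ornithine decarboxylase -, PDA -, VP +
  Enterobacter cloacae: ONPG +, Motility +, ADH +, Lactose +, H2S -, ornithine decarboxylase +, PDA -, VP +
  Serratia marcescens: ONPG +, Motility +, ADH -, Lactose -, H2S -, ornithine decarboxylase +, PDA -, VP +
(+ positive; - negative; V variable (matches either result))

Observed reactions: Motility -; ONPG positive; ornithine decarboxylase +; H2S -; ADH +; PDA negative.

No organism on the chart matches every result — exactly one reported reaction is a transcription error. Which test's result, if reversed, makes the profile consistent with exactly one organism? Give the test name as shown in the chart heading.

As reported, no row in the chart matches all 6 reactions.
Reversing PDA → still no organism matches.
Reversing ONPG → still no organism matches.
Reversing H2S → still no organism matches.
Reversing Motility (to +) → unique match: Enterobacter cloacae.
Reversing ADH → 2 organisms match (not unique).
Reversing ornithine decarboxylase → still no organism matches.

Motility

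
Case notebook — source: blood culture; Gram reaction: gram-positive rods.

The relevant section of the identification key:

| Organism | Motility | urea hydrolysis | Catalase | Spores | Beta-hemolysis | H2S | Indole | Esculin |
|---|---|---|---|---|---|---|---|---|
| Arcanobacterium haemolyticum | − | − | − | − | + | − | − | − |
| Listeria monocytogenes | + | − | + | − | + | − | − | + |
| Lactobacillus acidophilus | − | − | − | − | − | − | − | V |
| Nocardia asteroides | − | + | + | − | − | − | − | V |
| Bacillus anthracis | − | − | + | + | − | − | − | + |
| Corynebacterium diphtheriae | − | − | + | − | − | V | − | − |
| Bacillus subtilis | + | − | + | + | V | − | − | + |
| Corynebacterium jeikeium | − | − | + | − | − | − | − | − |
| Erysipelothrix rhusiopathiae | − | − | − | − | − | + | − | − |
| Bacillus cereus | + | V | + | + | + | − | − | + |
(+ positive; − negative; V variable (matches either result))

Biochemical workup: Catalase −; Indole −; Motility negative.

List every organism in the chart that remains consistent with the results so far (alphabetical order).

Arcanobacterium haemolyticum, Erysipelothrix rhusiopathiae, Lactobacillus acidophilus

Catalase −: excludes 7 organisms — 3 left.
Motility −: all 3 remaining candidates are consistent.
Indole −: all 3 remaining candidates are consistent.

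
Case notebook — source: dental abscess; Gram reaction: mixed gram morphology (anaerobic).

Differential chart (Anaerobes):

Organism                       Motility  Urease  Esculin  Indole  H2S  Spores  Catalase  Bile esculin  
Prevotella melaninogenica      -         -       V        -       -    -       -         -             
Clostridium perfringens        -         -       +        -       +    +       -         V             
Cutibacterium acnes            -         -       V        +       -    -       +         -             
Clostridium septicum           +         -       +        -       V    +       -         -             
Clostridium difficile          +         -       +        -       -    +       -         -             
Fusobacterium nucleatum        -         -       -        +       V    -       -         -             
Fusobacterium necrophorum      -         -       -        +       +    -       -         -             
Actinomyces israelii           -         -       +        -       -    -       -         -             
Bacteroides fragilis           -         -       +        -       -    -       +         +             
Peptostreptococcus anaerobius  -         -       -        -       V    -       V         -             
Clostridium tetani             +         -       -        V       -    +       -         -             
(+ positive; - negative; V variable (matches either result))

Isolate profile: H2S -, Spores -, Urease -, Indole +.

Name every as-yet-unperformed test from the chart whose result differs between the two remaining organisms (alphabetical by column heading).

Catalase

Urease -: all 11 remaining candidates are consistent.
Indole +: excludes 7 organisms — 4 left.
Spores -: excludes Clostridium tetani — 3 left.
H2S -: excludes Fusobacterium necrophorum — 2 left.
Two candidates remain: Cutibacterium acnes and Fusobacterium nucleatum.
  Motility: - vs - — same for both, does not separate.
  Esculin: V vs - — variable for at least one, does not separate.
  Catalase: Cutibacterium acnes +, Fusobacterium nucleatum - — discriminates.
  Bile esculin: - vs - — same for both, does not separate.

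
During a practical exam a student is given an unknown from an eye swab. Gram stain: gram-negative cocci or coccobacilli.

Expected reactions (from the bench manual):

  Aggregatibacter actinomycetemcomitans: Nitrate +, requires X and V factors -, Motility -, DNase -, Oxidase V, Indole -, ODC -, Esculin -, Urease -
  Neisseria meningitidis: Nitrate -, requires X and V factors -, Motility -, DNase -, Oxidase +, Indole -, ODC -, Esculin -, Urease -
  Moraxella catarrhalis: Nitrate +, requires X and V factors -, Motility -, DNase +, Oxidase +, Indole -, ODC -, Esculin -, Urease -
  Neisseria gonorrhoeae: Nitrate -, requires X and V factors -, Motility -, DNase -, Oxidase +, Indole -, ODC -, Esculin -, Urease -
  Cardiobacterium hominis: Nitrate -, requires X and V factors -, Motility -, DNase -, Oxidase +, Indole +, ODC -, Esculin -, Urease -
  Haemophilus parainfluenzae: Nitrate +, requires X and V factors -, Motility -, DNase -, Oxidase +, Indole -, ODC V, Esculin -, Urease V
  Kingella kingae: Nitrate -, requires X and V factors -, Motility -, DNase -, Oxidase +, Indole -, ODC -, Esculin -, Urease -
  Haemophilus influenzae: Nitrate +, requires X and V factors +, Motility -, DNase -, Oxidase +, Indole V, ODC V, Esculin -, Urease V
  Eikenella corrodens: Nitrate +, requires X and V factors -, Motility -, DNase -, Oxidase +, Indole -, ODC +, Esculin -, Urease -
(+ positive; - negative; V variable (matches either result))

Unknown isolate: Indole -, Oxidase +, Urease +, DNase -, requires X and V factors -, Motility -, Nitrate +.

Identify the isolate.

Nitrate +: excludes Neisseria meningitidis, Neisseria gonorrhoeae, Cardiobacterium hominis, Kingella kingae — 5 left.
Motility -: all 5 remaining candidates are consistent.
Indole -: all 5 remaining candidates are consistent.
requires X and V factors -: excludes Haemophilus influenzae — 4 left.
Oxidase +: all 4 remaining candidates are consistent.
DNase -: excludes Moraxella catarrhalis — 3 left.
Urease +: excludes Aggregatibacter actinomycetemcomitans, Eikenella corrodens — 1 left.

Haemophilus parainfluenzae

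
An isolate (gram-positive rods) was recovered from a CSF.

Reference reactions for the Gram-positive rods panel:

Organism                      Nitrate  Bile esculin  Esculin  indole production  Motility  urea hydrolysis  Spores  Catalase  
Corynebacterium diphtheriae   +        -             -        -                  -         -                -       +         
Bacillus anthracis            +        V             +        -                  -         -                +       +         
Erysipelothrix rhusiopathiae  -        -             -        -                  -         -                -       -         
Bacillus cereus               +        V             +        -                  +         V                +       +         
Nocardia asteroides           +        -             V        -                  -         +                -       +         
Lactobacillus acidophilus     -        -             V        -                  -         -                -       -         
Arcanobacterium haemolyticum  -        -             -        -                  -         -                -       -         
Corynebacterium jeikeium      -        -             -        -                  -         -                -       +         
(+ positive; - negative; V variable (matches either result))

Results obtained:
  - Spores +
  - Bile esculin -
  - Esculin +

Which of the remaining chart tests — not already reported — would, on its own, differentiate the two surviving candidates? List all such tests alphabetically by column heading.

Esculin +: excludes Corynebacterium diphtheriae, Erysipelothrix rhusiopathiae, Arcanobacterium haemolyticum, Corynebacterium jeikeium — 4 left.
Spores +: excludes Nocardia asteroides, Lactobacillus acidophilus — 2 left.
Bile esculin -: all 2 remaining candidates are consistent.
Two candidates remain: Bacillus anthracis and Bacillus cereus.
  Nitrate: + vs + — same for both, does not separate.
  indole production: - vs - — same for both, does not separate.
  Motility: Bacillus anthracis -, Bacillus cereus + — discriminates.
  urea hydrolysis: - vs V — variable for at least one, does not separate.
  Catalase: + vs + — same for both, does not separate.

Motility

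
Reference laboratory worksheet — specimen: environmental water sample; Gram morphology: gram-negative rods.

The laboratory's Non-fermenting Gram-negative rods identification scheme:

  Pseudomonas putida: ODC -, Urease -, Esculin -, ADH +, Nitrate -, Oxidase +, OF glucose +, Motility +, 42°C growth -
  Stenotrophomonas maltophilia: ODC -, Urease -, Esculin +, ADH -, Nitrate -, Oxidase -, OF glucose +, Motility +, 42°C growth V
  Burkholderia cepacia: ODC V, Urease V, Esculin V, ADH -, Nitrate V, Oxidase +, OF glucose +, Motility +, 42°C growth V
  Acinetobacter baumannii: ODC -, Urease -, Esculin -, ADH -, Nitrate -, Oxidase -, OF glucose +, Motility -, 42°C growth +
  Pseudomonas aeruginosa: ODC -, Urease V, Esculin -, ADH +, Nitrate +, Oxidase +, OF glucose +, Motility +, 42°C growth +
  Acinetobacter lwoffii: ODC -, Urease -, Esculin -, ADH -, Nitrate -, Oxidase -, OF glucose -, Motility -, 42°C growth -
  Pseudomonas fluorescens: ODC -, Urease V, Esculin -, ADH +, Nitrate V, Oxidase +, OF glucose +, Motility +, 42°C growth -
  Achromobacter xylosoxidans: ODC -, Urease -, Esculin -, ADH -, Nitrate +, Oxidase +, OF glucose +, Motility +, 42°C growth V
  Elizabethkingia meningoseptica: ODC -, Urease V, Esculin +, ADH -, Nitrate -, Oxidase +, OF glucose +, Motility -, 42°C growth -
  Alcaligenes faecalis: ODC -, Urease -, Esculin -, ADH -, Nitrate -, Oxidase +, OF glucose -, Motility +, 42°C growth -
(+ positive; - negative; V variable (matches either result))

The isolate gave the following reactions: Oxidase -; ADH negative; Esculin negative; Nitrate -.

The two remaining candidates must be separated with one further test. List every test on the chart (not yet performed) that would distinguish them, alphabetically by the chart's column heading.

Nitrate -: excludes Pseudomonas aeruginosa, Achromobacter xylosoxidans — 8 left.
Oxidase -: excludes 5 organisms — 3 left.
ADH -: all 3 remaining candidates are consistent.
Esculin -: excludes Stenotrophomonas maltophilia — 2 left.
Two candidates remain: Acinetobacter baumannii and Acinetobacter lwoffii.
  ODC: - vs - — same for both, does not separate.
  Urease: - vs - — same for both, does not separate.
  OF glucose: Acinetobacter baumannii +, Acinetobacter lwoffii - — discriminates.
  Motility: - vs - — same for both, does not separate.
  42°C growth: Acinetobacter baumannii +, Acinetobacter lwoffii - — discriminates.

42°C growth, OF glucose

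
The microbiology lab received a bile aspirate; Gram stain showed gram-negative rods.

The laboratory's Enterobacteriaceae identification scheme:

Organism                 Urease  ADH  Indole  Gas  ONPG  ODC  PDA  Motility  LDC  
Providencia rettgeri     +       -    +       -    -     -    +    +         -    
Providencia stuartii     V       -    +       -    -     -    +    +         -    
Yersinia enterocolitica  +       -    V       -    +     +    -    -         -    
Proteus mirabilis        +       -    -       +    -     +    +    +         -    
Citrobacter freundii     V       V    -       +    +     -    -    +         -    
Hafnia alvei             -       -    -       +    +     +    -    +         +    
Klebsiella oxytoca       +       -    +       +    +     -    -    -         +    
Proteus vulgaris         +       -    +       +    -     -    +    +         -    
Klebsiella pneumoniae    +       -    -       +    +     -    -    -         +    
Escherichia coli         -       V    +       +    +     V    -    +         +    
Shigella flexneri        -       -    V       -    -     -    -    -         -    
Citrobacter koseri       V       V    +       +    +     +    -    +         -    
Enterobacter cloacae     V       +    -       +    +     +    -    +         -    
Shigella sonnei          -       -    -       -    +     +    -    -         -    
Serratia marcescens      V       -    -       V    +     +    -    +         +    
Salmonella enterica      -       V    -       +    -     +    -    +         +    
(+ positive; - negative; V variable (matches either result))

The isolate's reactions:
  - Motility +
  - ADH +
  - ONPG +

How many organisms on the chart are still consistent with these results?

ONPG +: excludes 6 organisms — 10 left.
ADH +: excludes 6 organisms — 4 left.
Motility +: all 4 remaining candidates are consistent.
Still consistent: Citrobacter freundii, Citrobacter koseri, Enterobacter cloacae, Escherichia coli.

4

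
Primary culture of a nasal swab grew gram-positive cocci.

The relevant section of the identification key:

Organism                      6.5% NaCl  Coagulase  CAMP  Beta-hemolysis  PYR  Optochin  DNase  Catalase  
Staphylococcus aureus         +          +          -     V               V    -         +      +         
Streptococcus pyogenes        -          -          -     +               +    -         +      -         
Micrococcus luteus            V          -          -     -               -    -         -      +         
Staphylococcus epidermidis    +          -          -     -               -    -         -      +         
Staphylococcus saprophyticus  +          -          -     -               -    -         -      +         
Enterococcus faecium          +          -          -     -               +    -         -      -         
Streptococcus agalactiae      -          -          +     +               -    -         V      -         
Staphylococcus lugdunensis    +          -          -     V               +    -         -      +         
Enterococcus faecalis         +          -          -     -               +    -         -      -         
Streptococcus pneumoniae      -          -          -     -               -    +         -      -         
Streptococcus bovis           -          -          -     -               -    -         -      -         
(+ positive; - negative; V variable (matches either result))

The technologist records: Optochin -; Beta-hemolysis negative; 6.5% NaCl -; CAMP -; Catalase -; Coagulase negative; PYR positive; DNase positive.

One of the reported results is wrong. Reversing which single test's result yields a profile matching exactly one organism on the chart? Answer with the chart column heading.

Beta-hemolysis

As reported, no row in the chart matches all 8 reactions.
Reversing CAMP → still no organism matches.
Reversing 6.5% NaCl → still no organism matches.
Reversing Coagulase → still no organism matches.
Reversing Catalase → still no organism matches.
Reversing Beta-hemolysis (to +) → unique match: Streptococcus pyogenes.
Reversing DNase → still no organism matches.
Reversing Optochin → still no organism matches.
Reversing PYR → still no organism matches.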